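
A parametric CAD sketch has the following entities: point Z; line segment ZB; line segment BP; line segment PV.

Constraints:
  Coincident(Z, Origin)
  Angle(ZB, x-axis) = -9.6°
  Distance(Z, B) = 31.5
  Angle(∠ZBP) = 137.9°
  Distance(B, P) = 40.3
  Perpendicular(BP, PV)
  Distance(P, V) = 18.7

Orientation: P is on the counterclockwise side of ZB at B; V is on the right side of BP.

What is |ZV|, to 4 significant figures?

75.10

∠ZBP = 137.9°, so BP runs at -9.6° + (180° − 137.9°) = 32.50° from the x-axis; with |BP| = 40.3, P = B + 40.3·(cos 32.50°, sin 32.50°) = (65.05, 16.40). BP is perpendicular to PV; with |PV| = 18.7 on the right of BP, V = P + 18.7·(0.5373, -0.8434) = (75.10, 0.6285). Then |ZV| = |V − Z| = 75.10.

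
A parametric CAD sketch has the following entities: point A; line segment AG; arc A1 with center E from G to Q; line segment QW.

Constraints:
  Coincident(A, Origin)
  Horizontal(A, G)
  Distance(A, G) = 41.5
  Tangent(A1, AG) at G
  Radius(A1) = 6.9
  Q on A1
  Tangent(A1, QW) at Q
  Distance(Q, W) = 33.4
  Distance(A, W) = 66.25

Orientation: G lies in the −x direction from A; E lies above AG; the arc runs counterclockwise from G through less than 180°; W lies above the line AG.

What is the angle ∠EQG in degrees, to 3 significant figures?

28.6°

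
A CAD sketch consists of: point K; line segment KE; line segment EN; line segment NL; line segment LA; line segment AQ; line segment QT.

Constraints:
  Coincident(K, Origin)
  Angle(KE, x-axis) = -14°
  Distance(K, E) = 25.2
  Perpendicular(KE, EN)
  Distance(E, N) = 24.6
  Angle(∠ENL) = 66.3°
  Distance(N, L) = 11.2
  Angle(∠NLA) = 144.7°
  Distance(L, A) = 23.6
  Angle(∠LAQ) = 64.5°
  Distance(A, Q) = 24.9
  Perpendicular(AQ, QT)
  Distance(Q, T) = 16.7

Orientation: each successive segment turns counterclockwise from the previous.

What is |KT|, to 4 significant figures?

32.41

∠LAQ = 64.5° gives AQ at -19.50° from the x-axis; with |AQ| = 24.9, Q = (26.15, -9.114). AQ ⟂ QT, so QT runs at 70.50°; with |QT| = 16.7, T = (31.72, 6.628). Then |KT| = |T − K| = 32.41.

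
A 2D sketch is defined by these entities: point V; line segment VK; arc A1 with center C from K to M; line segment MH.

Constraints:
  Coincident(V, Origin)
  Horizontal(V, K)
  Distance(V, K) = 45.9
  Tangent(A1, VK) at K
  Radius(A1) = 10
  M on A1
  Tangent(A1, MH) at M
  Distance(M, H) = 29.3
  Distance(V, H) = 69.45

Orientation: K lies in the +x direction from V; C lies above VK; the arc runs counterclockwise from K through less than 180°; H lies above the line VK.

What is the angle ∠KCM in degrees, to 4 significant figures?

86.38°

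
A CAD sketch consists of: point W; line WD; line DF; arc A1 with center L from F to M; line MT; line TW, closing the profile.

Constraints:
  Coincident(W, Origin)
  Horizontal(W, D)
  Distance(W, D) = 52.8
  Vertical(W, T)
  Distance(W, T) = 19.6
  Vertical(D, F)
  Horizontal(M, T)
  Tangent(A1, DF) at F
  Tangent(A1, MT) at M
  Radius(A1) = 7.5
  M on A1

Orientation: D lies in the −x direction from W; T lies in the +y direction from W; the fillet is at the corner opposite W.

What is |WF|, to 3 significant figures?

54.2

W is at the origin; W and D share the same y with |WD| = 52.8 and D on the −x side, so D = (-52.8, 0.00). WT is vertical with |WT| = 19.6 and T on the +y side, so T = (0.00, 19.6). The virtual corner opposite W is at (-52.8, 19.6). Tangency of A1 to DF means the radius LF is perpendicular to DF and since A1 is tangent to MT there, LM ⟂ MT, with radius 7.5, so the center L sits 7.5 in from both sides at L = (-45.3, 12.1). That places the tangent points at F = (-52.8, 12.1) on DF and M = (-45.3, 19.6) on MT. Then |WF| = |F − W| = 54.2.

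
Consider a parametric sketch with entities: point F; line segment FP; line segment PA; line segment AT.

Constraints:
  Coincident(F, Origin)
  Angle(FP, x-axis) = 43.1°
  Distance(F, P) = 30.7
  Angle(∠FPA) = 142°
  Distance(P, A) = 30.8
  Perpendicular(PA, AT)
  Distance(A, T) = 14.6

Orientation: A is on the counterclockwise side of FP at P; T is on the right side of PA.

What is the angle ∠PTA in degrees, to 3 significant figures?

64.6°

F is at the origin; FP runs at 43.1° with length 30.7, so P = 30.7·(cos 43.1°, sin 43.1°) = (22.4, 21.0). ∠FPA = 142.0°, so PA runs at 43.1° + (180° − 142.0°) = 81.1° from the x-axis; with |PA| = 30.8, A = P + 30.8·(cos 81.1°, sin 81.1°) = (27.2, 51.4). The perpendicularity gives AT at right angles to PA; with |AT| = 14.6 on the right of PA, T = A + 14.6·(0.988, -0.155) = (41.6, 49.1). Then cos ∠PTA = TP·TA / (|TP||TA|), giving 64.6°.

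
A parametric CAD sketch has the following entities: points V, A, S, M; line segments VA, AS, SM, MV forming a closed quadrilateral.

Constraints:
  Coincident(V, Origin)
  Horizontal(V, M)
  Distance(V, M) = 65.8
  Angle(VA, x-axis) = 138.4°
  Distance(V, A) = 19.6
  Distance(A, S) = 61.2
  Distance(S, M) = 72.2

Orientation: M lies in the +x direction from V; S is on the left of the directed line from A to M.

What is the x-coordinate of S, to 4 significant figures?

25.04

Checks: |AS| = 61.20 ✓; |SM| = 72.20 ✓.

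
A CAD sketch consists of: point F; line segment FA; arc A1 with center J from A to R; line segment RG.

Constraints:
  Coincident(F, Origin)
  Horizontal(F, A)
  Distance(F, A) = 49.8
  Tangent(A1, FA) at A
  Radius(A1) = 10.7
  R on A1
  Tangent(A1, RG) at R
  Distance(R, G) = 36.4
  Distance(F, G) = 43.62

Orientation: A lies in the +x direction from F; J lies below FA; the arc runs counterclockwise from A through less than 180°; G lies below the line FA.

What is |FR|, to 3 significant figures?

40.8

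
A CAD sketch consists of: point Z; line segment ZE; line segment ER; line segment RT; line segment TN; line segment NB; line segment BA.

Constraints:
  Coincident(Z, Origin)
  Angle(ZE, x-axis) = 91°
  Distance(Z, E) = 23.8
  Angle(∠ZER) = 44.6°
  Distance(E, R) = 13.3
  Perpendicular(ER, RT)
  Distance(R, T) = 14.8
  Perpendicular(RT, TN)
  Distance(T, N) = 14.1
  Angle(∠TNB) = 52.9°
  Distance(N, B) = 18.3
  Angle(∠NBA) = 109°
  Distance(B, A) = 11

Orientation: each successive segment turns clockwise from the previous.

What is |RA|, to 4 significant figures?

8.234

∠TNB = 52.9° gives NB at 8.500° from the x-axis; with |NB| = 18.3, B = (6.757, 16.49). ∠NBA = 109.0° gives BA at -62.50° from the x-axis; with |BA| = 11.0, A = (11.84, 6.730). Then |RA| = |A − R| = 8.234.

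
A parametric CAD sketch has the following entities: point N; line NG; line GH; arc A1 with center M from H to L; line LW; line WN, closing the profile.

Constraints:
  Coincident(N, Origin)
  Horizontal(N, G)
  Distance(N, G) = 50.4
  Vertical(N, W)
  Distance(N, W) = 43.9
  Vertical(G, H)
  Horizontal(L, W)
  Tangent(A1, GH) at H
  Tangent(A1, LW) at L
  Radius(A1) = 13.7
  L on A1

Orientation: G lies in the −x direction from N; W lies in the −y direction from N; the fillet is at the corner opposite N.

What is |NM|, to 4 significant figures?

47.53

N is at the origin; NG is horizontal with |NG| = 50.4 and G on the −x side, so G = (-50.40, 0.000). N and W share the same x with |NW| = 43.9 and W on the −y side, so W = (0.000, -43.90). The virtual corner opposite N is at (-50.40, -43.90). A1 meets GH tangentially, so MH is at right angles to GH and the tangent condition forces ML to be normal to LW, with radius 13.7, so the center M sits 13.7 in from both sides at M = (-36.70, -30.20). Then |NM| = |M − N| = 47.53.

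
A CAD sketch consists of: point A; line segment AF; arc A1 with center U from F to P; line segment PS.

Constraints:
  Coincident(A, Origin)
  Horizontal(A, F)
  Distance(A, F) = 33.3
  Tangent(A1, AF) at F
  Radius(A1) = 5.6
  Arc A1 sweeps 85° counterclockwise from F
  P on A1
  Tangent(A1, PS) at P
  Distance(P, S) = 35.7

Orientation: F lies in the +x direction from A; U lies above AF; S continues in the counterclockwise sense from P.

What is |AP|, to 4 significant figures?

39.21

A is at the origin; A and F share the same y with |AF| = 33.3 and F on the +x side, so F = (33.30, 0.000). A1 meets AF tangentially, so UF is at right angles to AF, so U = F + (0, 5.6) = (33.30, 5.600). On A1, F sits at bearing -90° from U; an 85° counterclockwise sweep puts P at bearing -5°, so P = U + 5.6·(cos -5°, sin -5°) = (38.88, 5.112). Then |AP| = |P − A| = 39.21.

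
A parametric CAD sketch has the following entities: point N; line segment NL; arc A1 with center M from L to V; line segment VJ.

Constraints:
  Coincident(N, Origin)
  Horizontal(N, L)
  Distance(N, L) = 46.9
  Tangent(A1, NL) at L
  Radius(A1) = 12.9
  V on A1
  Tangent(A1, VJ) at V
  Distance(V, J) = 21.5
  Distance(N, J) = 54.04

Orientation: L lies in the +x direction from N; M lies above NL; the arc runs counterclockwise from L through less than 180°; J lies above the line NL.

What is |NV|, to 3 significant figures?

59.9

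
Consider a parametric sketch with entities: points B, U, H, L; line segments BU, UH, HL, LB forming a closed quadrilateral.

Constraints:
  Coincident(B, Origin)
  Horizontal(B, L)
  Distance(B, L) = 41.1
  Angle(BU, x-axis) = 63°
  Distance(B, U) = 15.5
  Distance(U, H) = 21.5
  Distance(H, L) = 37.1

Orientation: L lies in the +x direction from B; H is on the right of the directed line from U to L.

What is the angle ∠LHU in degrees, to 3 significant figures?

72.2°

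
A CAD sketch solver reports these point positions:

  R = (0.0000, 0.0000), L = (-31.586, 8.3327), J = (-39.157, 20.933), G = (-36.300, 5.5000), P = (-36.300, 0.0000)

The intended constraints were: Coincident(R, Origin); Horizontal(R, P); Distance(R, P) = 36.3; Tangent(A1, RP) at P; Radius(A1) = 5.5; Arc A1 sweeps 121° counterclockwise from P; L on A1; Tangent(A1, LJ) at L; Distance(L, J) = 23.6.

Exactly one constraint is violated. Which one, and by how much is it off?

Distance(L, J) = 23.6 — off by 8.90.

R = (0.00, 0.00) ✓; R.y = 0.00, P.y = 0.00 ✓; |RP| = 36.30 ✓; ∠(GP, PR) = 90.00° ✓; |GP| = 5.500 ✓; bearing(G→L) − bearing(G→P) = 121.0° ✓; |GL| = 5.500 ✓; ∠(GL, LJ) = 90.00° ✓; |LJ| = 14.70 ✗.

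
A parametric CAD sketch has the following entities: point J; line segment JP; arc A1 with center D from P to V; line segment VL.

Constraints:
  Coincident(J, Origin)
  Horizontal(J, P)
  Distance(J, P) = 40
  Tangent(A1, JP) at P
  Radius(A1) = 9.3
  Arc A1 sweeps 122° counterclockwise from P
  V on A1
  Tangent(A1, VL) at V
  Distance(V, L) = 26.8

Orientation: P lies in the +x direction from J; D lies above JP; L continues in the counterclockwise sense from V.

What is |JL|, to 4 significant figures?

50.00

J is at the origin; J and P share the same y with |JP| = 40.0 and P on the +x side, so P = (40.00, 0.000). A1 meets JP tangentially, so DP is at right angles to JP, so D = P + (0, 9.3) = (40.00, 9.300). On A1, P sits at bearing -90° from D; a 122° counterclockwise sweep puts V at bearing 32°, so V = D + 9.3·(cos 32°, sin 32°) = (47.89, 14.23). The tangent condition forces DV to be normal to VL, so VL runs along (−sin 32°, cos 32°); with |VL| = 26.8, L = (33.69, 36.96). Then |JL| = |L − J| = 50.00.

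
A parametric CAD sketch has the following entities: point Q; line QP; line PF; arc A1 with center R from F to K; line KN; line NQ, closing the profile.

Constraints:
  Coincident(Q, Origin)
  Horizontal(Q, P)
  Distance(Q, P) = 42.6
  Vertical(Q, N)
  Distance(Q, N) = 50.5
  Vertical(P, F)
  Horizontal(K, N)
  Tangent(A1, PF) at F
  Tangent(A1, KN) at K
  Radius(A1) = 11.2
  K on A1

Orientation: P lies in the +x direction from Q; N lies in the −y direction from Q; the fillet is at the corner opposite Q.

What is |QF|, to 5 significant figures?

57.959

Q is at the origin; QP is horizontal with |QP| = 42.6 and P on the +x side, so P = (42.600, 0.0000). Q and N share the same x with |QN| = 50.5 and N on the −y side, so N = (0.0000, -50.500). The virtual corner opposite Q is at (42.600, -50.500). Since A1 is tangent to PF there, RF ⟂ PF and since A1 is tangent to KN there, RK ⟂ KN, with radius 11.2, so the center R sits 11.2 in from both sides at R = (31.400, -39.300). That places the tangent points at F = (42.600, -39.300) on PF and K = (31.400, -50.500) on KN. Then |QF| = |F − Q| = 57.959.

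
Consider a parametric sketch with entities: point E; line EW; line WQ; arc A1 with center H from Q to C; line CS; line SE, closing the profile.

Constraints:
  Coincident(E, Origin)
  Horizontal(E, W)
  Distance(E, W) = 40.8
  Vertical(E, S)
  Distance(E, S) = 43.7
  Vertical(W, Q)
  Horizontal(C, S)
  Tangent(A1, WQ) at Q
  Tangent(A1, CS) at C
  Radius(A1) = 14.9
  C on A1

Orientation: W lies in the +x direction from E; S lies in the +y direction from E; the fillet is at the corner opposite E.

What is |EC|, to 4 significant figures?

50.80

E is at the origin; E and W share the same y with |EW| = 40.8 and W on the +x side, so W = (40.80, 0.000). E and S share the same x with |ES| = 43.7 and S on the +y side, so S = (0.000, 43.70). The virtual corner opposite E is at (40.80, 43.70). The tangent condition forces HQ to be normal to WQ and since A1 is tangent to CS there, HC ⟂ CS, with radius 14.9, so the center H sits 14.9 in from both sides at H = (25.90, 28.80). That places the tangent points at Q = (40.80, 28.80) on WQ and C = (25.90, 43.70) on CS. Then |EC| = |C − E| = 50.80.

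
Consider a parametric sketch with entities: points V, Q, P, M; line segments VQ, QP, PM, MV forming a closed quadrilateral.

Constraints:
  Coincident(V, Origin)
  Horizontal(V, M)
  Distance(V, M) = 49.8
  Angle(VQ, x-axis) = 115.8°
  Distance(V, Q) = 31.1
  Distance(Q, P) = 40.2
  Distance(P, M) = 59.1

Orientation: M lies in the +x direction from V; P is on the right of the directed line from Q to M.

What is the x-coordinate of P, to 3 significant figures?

-8.10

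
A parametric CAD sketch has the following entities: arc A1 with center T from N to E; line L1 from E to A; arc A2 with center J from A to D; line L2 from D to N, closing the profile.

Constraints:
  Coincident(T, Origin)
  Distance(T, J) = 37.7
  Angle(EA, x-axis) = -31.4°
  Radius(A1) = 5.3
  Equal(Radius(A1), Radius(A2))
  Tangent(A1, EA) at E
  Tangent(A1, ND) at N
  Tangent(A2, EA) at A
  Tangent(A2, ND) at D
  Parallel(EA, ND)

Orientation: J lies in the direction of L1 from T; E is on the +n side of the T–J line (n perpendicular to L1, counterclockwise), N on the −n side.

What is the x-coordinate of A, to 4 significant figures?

34.94

The slot axis is L1's direction at -31.4°, so u = (cos -31.4°, sin -31.4°) = (0.8536, -0.5210) and n = (−sin -31.4°, cos -31.4°) = (0.5210, 0.8536). T is at the origin and J lies 37.7 along u from T, so J = 37.7·u = (32.18, -19.64). Tangency of A1 to both parallel lines with radius 5.3 puts E and N at T ± 5.3·n: E = (2.761, 4.524), N = (-2.761, -4.524). Equal radii place A and D the same way about J: A = J + 5.3·n = (34.94, -15.12), D = J − 5.3·n = (29.42, -24.17). So A.x = 34.94.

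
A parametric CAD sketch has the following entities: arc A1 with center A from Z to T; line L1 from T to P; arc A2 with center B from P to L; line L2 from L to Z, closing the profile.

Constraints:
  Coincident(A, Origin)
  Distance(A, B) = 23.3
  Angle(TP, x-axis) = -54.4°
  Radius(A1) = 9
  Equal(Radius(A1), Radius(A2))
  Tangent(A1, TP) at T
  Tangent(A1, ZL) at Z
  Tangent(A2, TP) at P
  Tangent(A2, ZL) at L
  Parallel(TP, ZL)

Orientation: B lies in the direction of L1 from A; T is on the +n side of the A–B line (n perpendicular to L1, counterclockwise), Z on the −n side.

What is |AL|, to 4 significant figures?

24.98

Tangency of A1 to both parallel lines with radius 9.0 puts T and Z at A ± 9.0·n: T = (7.318, 5.239), Z = (-7.318, -5.239). Equal radii place P and L the same way about B: P = B + 9.0·n = (20.88, -13.71), L = B − 9.0·n = (6.246, -24.18). Then |AL| = |L − A| = 24.98.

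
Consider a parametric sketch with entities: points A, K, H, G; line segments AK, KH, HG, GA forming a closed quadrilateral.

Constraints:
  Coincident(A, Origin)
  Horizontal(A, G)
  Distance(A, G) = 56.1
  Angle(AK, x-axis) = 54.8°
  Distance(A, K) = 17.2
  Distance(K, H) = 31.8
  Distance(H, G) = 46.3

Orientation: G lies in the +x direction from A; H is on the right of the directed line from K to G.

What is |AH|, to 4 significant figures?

22.01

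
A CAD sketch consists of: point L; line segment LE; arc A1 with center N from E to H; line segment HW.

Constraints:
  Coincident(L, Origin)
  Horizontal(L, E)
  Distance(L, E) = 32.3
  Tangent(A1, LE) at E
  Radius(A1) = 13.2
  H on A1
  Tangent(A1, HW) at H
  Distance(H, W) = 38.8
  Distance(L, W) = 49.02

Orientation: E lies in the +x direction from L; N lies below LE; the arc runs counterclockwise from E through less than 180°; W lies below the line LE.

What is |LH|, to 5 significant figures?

21.944

L is at the origin; L and E share the same y with |LE| = 32.3 and E on the +x side, so E = (32.300, 0.0000). A1 meets LE tangentially, so NE is at right angles to LE, so N = E + (0, -13.2) = (32.300, -13.200). Since NH ⟂ HW (tangency), |NW| = √(13.2² + 38.8²) = 40.984 regardless of where H sits on A1. So W lies on both circle(L, 49.02) and circle(N, 40.984); the below-LE intersection is W = (10.473, -47.888). H is the foot of the tangent from W: H = (19.459, -10.143).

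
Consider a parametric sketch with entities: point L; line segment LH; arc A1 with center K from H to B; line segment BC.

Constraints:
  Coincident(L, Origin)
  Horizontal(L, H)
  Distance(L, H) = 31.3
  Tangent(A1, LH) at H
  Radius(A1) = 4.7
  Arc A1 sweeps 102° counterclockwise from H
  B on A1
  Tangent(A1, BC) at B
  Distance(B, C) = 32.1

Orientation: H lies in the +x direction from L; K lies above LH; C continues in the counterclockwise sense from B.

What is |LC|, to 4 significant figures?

47.21

On A1, H sits at bearing -90° from K; a 102° counterclockwise sweep puts B at bearing 12°, so B = K + 4.7·(cos 12°, sin 12°) = (35.90, 5.677). A1 meets BC tangentially, so KB is at right angles to BC, so BC runs along (−sin 12°, cos 12°); with |BC| = 32.1, C = (29.22, 37.08). Then |LC| = |C − L| = 47.21.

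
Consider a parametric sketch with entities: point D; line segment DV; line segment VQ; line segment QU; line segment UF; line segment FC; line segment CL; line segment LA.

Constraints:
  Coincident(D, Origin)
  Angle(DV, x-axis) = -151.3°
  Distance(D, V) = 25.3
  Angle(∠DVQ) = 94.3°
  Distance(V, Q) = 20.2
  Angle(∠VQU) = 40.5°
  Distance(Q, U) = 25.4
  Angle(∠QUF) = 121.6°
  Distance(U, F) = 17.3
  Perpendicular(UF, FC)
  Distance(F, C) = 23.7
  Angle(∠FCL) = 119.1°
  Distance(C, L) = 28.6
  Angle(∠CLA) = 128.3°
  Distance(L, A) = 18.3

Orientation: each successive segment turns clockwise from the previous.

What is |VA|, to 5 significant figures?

34.054

D is at the origin; DV runs at -151.3° with length 25.3, so V = (-22.192, -12.150). ∠DVQ = 94.3° gives VQ at 123.00° from the x-axis; with |VQ| = 20.2, Q = (-33.194, 4.7915). ∠VQU = 40.5° gives QU at -16.500° from the x-axis; with |QU| = 25.4, U = (-8.8395, -2.4225). ∠QUF = 121.6° gives UF at -74.900° from the x-axis; with |UF| = 17.3, F = (-4.3328, -19.125). The perpendicularity gives FC at right angles to UF, so FC runs at -164.90°; with |FC| = 23.7, C = (-27.214, -25.299). ∠FCL = 119.1° gives CL at 134.20° from the x-axis; with |CL| = 28.6, L = (-47.153, -4.7955). ∠CLA = 128.3° gives LA at 82.500° from the x-axis; with |LA| = 18.3, A = (-44.765, 13.348). Then |VA| = |A − V| = 34.054.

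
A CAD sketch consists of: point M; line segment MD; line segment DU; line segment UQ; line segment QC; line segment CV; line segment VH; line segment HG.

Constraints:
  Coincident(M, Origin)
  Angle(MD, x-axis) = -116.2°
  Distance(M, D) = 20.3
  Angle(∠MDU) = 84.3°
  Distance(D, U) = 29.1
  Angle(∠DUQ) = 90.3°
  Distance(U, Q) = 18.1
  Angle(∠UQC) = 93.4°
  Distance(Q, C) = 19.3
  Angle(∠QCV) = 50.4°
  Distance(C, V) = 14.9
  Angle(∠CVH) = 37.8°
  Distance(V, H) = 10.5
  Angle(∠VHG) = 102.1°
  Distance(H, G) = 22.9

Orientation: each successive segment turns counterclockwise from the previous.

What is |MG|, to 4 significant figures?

6.073

∠CVH = 37.8° gives VH at 67.60° from the x-axis; with |VH| = 10.5, H = (15.08, -8.231). ∠VHG = 102.1° gives HG at 145.5° from the x-axis; with |HG| = 22.9, G = (-3.796, 4.740). Then |MG| = |G − M| = 6.073.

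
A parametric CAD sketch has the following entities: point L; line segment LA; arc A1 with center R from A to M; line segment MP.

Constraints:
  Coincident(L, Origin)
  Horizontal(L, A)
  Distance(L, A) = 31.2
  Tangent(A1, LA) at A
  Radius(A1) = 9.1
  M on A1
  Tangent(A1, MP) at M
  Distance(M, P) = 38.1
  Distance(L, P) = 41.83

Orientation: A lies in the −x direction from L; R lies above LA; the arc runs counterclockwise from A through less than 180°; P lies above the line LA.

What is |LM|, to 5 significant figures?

23.466

Checks: |RM| = 9.100 ✓; ∠(RM, MP) = 90.00° ✓; |MP| = 38.10 ✓; |LP| = 41.83 ✓.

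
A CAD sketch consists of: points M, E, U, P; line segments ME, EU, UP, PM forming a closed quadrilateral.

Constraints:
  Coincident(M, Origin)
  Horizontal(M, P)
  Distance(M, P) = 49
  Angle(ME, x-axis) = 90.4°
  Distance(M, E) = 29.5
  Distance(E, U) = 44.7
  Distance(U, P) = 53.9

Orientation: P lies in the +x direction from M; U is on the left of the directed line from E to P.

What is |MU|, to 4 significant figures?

65.00

M is at the origin; M and P share the same y with |MP| = 49.0 and P in +x, so P = (49.0, 0). ME runs at 90.4° with |ME| = 29.5, so E = (-0.2059, 29.50). U is determined by |EU| = 44.7 and |UP| = 53.9 together: it lies at the intersection of circle(E, 44.7) and circle(P, 53.9). With |EP| = 57.37, the foot of the radical line on EP is 20.78 from E and the perpendicular offset is √(44.7² − 20.78²) = 39.58. Taking the left-of-EP solution: U = (37.97, 52.76).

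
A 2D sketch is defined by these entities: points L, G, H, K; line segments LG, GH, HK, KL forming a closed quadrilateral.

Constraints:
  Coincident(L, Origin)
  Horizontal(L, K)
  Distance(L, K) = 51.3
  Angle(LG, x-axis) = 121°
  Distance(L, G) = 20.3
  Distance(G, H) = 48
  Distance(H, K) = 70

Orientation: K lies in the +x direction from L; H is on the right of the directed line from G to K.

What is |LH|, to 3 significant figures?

32.7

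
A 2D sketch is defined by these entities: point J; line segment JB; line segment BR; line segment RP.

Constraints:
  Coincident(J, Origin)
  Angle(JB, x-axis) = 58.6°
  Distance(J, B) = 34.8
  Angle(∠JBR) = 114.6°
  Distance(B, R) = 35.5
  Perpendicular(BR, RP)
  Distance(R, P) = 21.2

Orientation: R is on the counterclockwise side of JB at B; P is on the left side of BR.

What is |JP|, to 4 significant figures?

51.07

∠JBR = 114.6°, so BR runs at 58.6° + (180° − 114.6°) = 124.0° from the x-axis; with |BR| = 35.5, R = B + 35.5·(cos 124.0°, sin 124.0°) = (-1.720, 59.13). BR is perpendicular to RP; with |RP| = 21.2 on the left of BR, P = R + 21.2·(-0.8290, -0.5592) = (-19.30, 47.28). Then |JP| = |P − J| = 51.07.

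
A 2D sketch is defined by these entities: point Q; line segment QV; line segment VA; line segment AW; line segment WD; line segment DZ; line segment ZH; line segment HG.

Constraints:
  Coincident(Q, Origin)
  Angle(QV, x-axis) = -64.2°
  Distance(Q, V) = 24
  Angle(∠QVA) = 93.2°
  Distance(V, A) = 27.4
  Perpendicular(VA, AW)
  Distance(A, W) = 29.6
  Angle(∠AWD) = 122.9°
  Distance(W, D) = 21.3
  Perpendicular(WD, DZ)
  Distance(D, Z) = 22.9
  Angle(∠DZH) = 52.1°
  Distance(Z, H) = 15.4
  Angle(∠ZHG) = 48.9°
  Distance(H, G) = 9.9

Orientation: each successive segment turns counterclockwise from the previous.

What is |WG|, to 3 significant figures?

22.1

∠DZH = 52.1° gives ZH at 27.6° from the x-axis; with |ZH| = 15.4, H = (13.0, 4.66). ∠ZHG = 48.9° gives HG at 159° from the x-axis; with |HG| = 9.9, G = (3.74, 8.26). Then |WG| = |G − W| = 22.1.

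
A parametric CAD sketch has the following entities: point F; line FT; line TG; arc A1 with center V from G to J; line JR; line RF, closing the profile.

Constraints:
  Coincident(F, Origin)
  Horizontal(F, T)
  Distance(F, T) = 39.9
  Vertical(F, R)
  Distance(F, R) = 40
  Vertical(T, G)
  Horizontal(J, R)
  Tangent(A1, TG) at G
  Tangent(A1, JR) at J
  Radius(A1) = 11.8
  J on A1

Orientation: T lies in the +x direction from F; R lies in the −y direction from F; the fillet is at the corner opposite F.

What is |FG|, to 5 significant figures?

48.859

F is at the origin; F and T share the same y with |FT| = 39.9 and T on the +x side, so T = (39.900, 0.0000). F and R share the same x with |FR| = 40.0 and R on the −y side, so R = (0.0000, -40.000). The virtual corner opposite F is at (39.900, -40.000). Since A1 is tangent to TG there, VG ⟂ TG and since A1 is tangent to JR there, VJ ⟂ JR, with radius 11.8, so the center V sits 11.8 in from both sides at V = (28.100, -28.200). That places the tangent points at G = (39.900, -28.200) on TG and J = (28.100, -40.000) on JR. Then |FG| = |G − F| = 48.859.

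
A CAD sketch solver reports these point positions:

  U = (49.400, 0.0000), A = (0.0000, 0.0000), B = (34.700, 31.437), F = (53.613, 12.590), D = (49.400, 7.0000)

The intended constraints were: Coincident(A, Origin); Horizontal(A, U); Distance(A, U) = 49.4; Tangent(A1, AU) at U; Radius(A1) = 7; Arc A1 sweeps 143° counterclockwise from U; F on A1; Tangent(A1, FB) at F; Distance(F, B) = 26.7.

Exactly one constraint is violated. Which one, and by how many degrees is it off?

Tangent(A1, FB) at F — off by 7.90°.

A = (0.00, 0.00) ✓; A.y = 0.00, U.y = 0.00 ✓; |AU| = 49.40 ✓; ∠(DU, UA) = 90.00° ✓; |DU| = 7.000 ✓; bearing(D→F) − bearing(D→U) = 143.0° ✓; |DF| = 7.000 ✓; ∠(DF, FB) = 97.90° ✗; |FB| = 26.70 ✓.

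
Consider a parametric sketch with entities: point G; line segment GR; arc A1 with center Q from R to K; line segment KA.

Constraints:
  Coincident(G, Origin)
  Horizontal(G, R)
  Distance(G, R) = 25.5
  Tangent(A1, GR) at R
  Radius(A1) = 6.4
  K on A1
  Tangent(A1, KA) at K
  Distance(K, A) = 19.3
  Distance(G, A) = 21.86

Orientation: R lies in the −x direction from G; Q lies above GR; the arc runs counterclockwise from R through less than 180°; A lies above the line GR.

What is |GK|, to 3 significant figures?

20.3

Checks: ∠(QR, RG) = 90.00° ✓; |QR| = 6.400 ✓; |QK| = 6.400 ✓; ∠(QK, KA) = 90.00° ✓; |KA| = 19.30 ✓; |GA| = 21.86 ✓.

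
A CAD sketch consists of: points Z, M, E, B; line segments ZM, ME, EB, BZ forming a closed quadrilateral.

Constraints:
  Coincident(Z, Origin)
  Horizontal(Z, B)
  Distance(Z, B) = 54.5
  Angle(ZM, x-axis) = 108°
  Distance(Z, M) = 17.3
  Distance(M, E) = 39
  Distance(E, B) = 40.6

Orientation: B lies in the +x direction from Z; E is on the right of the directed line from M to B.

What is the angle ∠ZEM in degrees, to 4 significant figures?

12.65°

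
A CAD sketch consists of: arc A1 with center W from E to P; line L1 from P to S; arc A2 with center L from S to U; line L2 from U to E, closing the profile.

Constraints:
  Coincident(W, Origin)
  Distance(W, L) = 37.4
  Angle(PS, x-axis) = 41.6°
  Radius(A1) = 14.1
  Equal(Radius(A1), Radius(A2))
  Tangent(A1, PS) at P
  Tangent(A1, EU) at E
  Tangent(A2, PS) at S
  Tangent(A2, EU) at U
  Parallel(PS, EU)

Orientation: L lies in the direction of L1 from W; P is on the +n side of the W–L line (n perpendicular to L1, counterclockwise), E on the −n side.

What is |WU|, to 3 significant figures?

40.0

Tangency of A1 to both parallel lines with radius 14.1 puts P and E at W ± 14.1·n: P = (-9.36, 10.5), E = (9.36, -10.5). Equal radii place S and U the same way about L: S = L + 14.1·n = (18.6, 35.4), U = L − 14.1·n = (37.3, 14.3). Then |WU| = |U − W| = 40.0.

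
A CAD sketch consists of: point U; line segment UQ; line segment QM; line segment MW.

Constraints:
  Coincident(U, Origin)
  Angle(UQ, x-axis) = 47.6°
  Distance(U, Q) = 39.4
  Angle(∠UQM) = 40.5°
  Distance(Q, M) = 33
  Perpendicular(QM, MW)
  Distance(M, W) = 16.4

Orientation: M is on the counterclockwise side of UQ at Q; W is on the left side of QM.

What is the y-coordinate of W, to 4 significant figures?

8.742

U is at the origin; UQ runs at 47.6° with length 39.4, so Q = 39.4·(cos 47.6°, sin 47.6°) = (26.57, 29.10). ∠UQM = 40.5°, so QM runs at 47.6° + (180° − 40.5°) = 187.1° from the x-axis; with |QM| = 33.0, M = Q + 33.0·(cos 187.1°, sin 187.1°) = (-6.179, 25.02). QM is perpendicular to MW; with |MW| = 16.4 on the left of QM, W = M + 16.4·(0.1236, -0.9923) = (-4.152, 8.742). So W.y = 8.742.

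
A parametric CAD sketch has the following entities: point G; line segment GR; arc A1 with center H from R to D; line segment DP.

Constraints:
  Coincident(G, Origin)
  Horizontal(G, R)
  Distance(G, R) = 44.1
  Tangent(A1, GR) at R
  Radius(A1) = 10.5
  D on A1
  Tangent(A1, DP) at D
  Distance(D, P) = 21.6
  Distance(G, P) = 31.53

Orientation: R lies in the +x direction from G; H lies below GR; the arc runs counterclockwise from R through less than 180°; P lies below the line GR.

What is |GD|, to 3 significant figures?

35.9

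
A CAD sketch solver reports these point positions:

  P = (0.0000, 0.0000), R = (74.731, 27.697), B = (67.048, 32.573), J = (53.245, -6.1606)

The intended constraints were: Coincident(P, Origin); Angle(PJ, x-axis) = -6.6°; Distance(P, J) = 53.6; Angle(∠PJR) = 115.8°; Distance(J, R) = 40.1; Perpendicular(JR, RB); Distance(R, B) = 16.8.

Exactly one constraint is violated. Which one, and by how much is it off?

Distance(R, B) = 16.8 — off by 7.70.

P = (0.00, 0.00) ✓; PJ at -6.600° ✓; |PJ| = 53.60 ✓; ∠PJR = 115.8° ✓; |JR| = 40.10 ✓; ∠(JR, RB) = 90.00° ✓; |RB| = 9.100 ✗.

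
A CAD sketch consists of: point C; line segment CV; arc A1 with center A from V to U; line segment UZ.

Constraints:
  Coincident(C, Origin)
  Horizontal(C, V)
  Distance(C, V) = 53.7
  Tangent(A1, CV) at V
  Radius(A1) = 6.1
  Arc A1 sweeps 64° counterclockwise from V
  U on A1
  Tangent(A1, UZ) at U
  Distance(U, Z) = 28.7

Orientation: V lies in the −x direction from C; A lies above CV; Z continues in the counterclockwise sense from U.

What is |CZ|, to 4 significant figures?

46.08

On A1, V sits at bearing -90° from A; a 64° counterclockwise sweep puts U at bearing -26°, so U = A + 6.1·(cos -26°, sin -26°) = (-48.22, 3.426). The tangent condition forces AU to be normal to UZ, so UZ runs along (−sin -26°, cos -26°); with |UZ| = 28.7, Z = (-35.64, 29.22). Then |CZ| = |Z − C| = 46.08.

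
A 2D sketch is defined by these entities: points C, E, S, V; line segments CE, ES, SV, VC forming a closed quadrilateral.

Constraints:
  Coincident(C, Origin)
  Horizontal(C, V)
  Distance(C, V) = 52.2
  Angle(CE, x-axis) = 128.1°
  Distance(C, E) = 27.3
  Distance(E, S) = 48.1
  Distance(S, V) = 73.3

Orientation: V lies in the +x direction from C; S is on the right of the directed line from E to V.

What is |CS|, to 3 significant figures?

31.1

Checks: |ES| = 48.10 ✓; |SV| = 73.30 ✓.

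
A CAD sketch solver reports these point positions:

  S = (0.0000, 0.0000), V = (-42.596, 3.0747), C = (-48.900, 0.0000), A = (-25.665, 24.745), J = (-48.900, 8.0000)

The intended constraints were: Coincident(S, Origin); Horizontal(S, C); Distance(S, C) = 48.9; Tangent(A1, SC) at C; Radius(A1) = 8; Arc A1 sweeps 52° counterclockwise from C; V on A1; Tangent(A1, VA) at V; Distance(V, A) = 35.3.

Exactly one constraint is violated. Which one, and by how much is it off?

Distance(V, A) = 35.3 — off by 7.80.

S = (0.00, 0.00) ✓; S.y = 0.00, C.y = 0.00 ✓; |SC| = 48.90 ✓; ∠(JC, CS) = 90.00° ✓; |JC| = 8.000 ✓; bearing(J→V) − bearing(J→C) = 52.00° ✓; |JV| = 8.000 ✓; ∠(JV, VA) = 90.00° ✓; |VA| = 27.50 ✗.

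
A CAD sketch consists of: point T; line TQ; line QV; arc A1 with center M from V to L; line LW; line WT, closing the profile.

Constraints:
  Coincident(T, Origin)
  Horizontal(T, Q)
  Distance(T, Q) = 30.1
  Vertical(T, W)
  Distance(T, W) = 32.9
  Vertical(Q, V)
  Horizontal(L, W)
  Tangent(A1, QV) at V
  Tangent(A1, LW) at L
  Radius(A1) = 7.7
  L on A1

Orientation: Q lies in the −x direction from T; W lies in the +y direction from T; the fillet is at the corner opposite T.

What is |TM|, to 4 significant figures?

33.72

T is at the origin; T and Q share the same y with |TQ| = 30.1 and Q on the −x side, so Q = (-30.10, 0.000). T and W share the same x with |TW| = 32.9 and W on the +y side, so W = (0.000, 32.90). The virtual corner opposite T is at (-30.10, 32.90). The tangent condition forces MV to be normal to QV and tangency of A1 to LW means the radius ML is perpendicular to LW, with radius 7.7, so the center M sits 7.7 in from both sides at M = (-22.40, 25.20). Then |TM| = |M − T| = 33.72.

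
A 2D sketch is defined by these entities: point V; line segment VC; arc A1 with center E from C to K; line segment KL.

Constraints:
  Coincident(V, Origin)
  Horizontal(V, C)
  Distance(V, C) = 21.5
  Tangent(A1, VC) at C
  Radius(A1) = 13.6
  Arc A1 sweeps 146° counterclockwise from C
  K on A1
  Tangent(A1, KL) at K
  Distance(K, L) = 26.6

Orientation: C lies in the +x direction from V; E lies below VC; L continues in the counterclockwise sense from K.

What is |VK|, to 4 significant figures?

28.49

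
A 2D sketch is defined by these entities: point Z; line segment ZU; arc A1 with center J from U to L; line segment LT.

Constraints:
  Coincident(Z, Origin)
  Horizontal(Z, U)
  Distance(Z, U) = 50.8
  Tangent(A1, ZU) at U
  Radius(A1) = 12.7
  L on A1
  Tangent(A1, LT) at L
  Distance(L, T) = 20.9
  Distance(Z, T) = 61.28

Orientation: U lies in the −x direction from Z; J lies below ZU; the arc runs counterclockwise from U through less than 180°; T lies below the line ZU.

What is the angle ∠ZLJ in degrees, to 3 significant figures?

17.7°

Checks: ∠(JU, UZ) = 90.00° ✓; |JL| = 12.70 ✓; ∠(JL, LT) = 90.00° ✓; |LT| = 20.90 ✓; |ZT| = 61.28 ✓.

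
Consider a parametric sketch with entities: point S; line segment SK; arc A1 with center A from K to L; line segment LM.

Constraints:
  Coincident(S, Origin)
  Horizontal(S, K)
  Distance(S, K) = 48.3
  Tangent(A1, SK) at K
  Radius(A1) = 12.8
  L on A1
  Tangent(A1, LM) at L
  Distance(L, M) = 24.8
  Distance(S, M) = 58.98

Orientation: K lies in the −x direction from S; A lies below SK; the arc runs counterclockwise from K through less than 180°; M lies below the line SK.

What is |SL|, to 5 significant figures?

61.943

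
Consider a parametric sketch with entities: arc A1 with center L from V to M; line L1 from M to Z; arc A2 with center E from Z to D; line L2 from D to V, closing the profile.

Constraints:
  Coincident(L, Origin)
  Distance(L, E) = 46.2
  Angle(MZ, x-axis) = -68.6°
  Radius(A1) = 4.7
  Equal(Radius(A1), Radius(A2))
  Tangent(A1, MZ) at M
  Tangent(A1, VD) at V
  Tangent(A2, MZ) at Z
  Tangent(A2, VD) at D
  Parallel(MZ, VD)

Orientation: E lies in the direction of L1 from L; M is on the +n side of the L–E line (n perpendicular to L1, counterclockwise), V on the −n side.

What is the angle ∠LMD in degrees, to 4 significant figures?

78.50°

The slot axis is L1's direction at -68.6°, so u = (cos -68.6°, sin -68.6°) = (0.3649, -0.9311) and n = (−sin -68.6°, cos -68.6°) = (0.9311, 0.3649). L is at the origin and E lies 46.2 along u from L, so E = 46.2·u = (16.86, -43.01). Tangency of A1 to both parallel lines with radius 4.7 puts M and V at L ± 4.7·n: M = (4.376, 1.715), V = (-4.376, -1.715). Equal radii place Z and D the same way about E: Z = E + 4.7·n = (21.23, -41.30), D = E − 4.7·n = (12.48, -44.73). Then cos ∠LMD = ML·MD / (|ML||MD|), giving 78.50°.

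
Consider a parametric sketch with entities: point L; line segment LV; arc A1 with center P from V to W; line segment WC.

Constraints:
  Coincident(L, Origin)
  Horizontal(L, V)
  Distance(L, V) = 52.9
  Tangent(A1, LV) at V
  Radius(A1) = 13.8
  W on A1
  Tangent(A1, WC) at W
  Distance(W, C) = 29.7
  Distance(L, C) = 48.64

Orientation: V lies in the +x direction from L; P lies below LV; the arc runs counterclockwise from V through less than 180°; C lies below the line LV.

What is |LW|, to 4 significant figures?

40.90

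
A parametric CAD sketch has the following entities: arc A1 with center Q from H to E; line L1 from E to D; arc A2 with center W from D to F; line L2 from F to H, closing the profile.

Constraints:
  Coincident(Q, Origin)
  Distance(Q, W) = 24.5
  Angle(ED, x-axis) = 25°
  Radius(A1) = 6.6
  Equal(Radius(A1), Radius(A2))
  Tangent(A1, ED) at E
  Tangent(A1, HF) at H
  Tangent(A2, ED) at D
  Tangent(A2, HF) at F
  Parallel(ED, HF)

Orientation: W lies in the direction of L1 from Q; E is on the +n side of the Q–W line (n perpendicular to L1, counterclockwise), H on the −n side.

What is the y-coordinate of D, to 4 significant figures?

16.34

Tangency of A1 to both parallel lines with radius 6.6 puts E and H at Q ± 6.6·n: E = (-2.789, 5.982), H = (2.789, -5.982). Equal radii place D and F the same way about W: D = W + 6.6·n = (19.42, 16.34), F = W − 6.6·n = (24.99, 4.373). So D.y = 16.34.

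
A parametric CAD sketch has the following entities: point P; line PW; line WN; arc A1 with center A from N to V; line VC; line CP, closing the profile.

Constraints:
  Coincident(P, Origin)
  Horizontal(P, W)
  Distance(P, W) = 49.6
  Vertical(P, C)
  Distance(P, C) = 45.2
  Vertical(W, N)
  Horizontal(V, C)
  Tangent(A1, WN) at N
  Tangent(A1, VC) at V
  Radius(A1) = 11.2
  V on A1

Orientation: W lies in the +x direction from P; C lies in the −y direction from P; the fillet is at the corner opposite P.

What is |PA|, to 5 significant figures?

51.289

P and C share the same x with |PC| = 45.2 and C on the −y side, so C = (0.0000, -45.200). The virtual corner opposite P is at (49.600, -45.200). A1 meets WN tangentially, so AN is at right angles to WN and the tangent condition forces AV to be normal to VC, with radius 11.2, so the center A sits 11.2 in from both sides at A = (38.400, -34.000). Then |PA| = |A − P| = 51.289.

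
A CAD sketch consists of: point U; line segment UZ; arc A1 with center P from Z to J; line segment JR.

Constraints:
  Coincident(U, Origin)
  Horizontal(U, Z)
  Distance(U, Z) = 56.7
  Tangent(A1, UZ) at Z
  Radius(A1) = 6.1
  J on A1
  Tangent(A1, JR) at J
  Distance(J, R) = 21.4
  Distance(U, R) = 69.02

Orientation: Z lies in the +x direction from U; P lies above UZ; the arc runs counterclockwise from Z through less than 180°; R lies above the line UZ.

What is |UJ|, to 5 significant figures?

63.077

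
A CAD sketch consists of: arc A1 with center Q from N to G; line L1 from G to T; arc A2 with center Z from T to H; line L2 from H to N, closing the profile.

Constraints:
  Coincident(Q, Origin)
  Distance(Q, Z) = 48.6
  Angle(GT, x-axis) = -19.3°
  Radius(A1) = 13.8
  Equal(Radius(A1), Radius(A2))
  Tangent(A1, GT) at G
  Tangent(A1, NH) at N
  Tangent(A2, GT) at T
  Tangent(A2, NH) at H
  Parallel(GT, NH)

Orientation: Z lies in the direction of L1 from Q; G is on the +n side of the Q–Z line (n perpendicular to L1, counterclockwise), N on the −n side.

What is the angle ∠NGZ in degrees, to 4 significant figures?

74.15°

The slot axis is L1's direction at -19.3°, so u = (cos -19.3°, sin -19.3°) = (0.9438, -0.3305) and n = (−sin -19.3°, cos -19.3°) = (0.3305, 0.9438). Q is at the origin and Z lies 48.6 along u from Q, so Z = 48.6·u = (45.87, -16.06). Tangency of A1 to both parallel lines with radius 13.8 puts G and N at Q ± 13.8·n: G = (4.561, 13.02), N = (-4.561, -13.02). Then cos ∠NGZ = GN·GZ / (|GN||GZ|), giving 74.15°.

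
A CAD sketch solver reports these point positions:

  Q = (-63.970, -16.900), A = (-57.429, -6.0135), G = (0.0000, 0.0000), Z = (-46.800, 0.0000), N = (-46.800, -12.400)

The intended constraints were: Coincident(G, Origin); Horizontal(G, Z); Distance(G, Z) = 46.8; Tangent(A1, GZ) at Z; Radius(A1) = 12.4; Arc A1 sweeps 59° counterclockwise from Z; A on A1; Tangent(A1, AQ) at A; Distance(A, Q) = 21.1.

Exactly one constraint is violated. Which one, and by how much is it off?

Distance(A, Q) = 21.1 — off by 8.40.

G = (0.00, 0.00) ✓; G.y = 0.00, Z.y = 0.00 ✓; |GZ| = 46.80 ✓; ∠(NZ, ZG) = 90.00° ✓; |NZ| = 12.40 ✓; bearing(N→A) − bearing(N→Z) = 59.00° ✓; |NA| = 12.40 ✓; ∠(NA, AQ) = 90.00° ✓; |AQ| = 12.70 ✗.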